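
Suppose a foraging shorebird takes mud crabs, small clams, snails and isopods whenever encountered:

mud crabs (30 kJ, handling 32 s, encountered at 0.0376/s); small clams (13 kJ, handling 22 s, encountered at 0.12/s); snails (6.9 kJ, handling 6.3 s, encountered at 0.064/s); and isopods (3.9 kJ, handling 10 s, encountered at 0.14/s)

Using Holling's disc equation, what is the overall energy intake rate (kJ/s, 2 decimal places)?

R = (0.0376×30 + 0.12×13 + 0.064×6.9 + 0.14×3.9) / (1 + 0.0376×32 + 0.12×22 + 0.064×6.3 + 0.14×10) = 3.676/6.646 = 0.553 kJ/s.

0.55 kJ/s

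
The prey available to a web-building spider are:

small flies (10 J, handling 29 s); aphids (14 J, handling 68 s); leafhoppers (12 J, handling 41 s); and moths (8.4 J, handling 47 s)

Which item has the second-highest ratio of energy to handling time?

Profitability E/h (J/s): small flies = 10/29 = 0.345, aphids = 14/68 = 0.206, leafhoppers = 12/41 = 0.293, moths = 8.4/47 = 0.179.
Ranked: small flies > leafhoppers > aphids > moths.

leafhoppers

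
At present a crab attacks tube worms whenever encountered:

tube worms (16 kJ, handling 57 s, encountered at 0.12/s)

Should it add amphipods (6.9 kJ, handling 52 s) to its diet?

No

Current rate: (0.12×16)/(1 + 0.12×57) = 0.2449 kJ/s.
Profitability of amphipods: 6.9/52 = 0.1327 kJ/s.
Since 0.1327 < R, time spent handling amphipods is better spent searching.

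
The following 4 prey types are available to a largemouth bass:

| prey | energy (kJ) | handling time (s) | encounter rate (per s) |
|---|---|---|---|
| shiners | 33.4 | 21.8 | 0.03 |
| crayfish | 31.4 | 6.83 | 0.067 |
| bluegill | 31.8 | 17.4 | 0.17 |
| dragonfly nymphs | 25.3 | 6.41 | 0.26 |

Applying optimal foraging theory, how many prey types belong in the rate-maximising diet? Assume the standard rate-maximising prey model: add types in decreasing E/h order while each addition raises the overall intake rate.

E/h in descending order: crayfish 4.6, dragonfly nymphs 3.95, bluegill 1.83, shiners 1.53 kJ/s. The optimal diet is the largest prefix of this list for which every included type satisfies E_i/h_i > R on the types above it.
Rate on top 1: 1.443. dragonfly nymphs: 3.95 > 1.443 → include.
Rate on top 2: 2.779. bluegill: 1.83 < 2.779 → exclude; stop.
Optimal diet: crayfish, dragonfly nymphs — 2 of 4 types.

2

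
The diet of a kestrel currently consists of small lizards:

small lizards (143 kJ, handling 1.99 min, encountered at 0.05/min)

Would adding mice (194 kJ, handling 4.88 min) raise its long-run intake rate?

Current rate: (0.05×143)/(1 + 0.05×1.99) = 6.503 kJ/min.
mice: E/h = 194/4.88 = 39.75 kJ/min.
39.75 > 6.503, so adding mice raises the average — include it.

Yes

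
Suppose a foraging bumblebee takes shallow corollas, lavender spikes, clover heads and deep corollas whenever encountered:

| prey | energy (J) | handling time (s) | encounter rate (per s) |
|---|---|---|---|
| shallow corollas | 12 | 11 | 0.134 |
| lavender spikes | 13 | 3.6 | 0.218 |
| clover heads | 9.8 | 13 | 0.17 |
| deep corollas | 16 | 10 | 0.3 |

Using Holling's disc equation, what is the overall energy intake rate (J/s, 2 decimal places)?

R = Σλ_iE_i / (1 + Σλ_ih_i)
Numerator: 0.134×12 + 0.218×13 + 0.17×9.8 + 0.3×16 = 10.91
Denominator: 1 + 0.134×11 + 0.218×3.6 + 0.17×13 + 0.3×10 = 8.469
R = 10.91/8.469 = 1.288 J/s

1.29 J/s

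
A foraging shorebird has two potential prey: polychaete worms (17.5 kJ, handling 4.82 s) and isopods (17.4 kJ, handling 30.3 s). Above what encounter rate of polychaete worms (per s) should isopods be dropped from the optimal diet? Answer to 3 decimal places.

0.039 per s

At the threshold, the rate on polychaete worms alone equals the profitability of isopods: λ·17.5/(1 + λ·4.82) = 17.4/30.3 = 0.5743.
Rearranging, λ(17.5 − 0.5743×4.82) = 0.5743, so λ = 0.5743/14.73 = 0.03898 per s.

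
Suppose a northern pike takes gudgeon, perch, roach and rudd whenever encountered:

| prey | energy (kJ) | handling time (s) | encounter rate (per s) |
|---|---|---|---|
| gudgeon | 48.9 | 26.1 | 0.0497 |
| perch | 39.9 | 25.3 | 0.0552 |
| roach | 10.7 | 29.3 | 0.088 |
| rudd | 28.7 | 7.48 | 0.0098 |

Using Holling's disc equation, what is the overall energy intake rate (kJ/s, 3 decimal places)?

Energy encountered per unit search time: 0.0497×48.9 + 0.0552×39.9 + 0.088×10.7 + 0.0098×28.7 = 5.856 kJ/s.
Handling time per unit search time: 0.0497×26.1 + 0.0552×25.3 + 0.088×29.3 + 0.0098×7.48 = 5.345.
Rate = 5.856/(1 + 5.345) = 0.9228 kJ/s.

0.923 kJ/s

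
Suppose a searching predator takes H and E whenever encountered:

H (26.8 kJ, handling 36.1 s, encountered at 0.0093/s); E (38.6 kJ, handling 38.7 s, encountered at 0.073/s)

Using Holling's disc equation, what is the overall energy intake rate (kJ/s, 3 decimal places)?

Energy encountered per unit search time: 0.0093×26.8 + 0.073×38.6 = 3.067 kJ/s.
Handling time per unit search time: 0.0093×36.1 + 0.073×38.7 = 3.161.
Rate = 3.067/(1 + 3.161) = 0.7371 kJ/s.

0.737 kJ/s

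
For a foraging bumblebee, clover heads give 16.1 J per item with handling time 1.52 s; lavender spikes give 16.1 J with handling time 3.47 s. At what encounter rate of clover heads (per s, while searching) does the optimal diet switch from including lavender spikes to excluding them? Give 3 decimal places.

Drop lavender spikes once their profitability E₂/h₂ falls below the rate achievable on clover heads alone: E₂/h₂ = λE₁/(1 + λh₁).
Solve for λ: λE₁h₂ = E₂(1 + λh₁) → λ(E₁h₂ − E₂h₁) = E₂ → λ = E₂/(E₁h₂ − E₂h₁).
λ = 16.1/(16.1×3.47 − 16.1×1.52) = 16.1/31.4 = 0.5128 per s.

0.513 per s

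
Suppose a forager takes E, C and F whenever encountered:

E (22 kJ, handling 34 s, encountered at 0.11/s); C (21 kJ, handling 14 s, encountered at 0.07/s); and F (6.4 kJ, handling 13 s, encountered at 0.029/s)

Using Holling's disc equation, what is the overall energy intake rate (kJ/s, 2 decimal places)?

0.67 kJ/s

Energy encountered per unit search time: 0.11×22 + 0.07×21 + 0.029×6.4 = 4.076 kJ/s.
Handling time per unit search time: 0.11×34 + 0.07×14 + 0.029×13 = 5.097.
Rate = 4.076/(1 + 5.097) = 0.6685 kJ/s.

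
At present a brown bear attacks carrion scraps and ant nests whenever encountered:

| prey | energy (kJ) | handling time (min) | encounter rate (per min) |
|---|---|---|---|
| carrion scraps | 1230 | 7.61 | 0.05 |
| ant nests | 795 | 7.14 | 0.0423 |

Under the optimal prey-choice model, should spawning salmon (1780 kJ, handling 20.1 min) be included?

Yes

Intake rate on the current diet: R = (0.05×1230 + 0.0423×795) / (1 + 0.05×7.61 + 0.0423×7.14) = 95.13/1.683 = 56.54 kJ/min.
Profitability of spawning salmon: 1780/20.1 = 88.56 kJ/min.
88.56 > 56.54, so adding spawning salmon raises the average — include it.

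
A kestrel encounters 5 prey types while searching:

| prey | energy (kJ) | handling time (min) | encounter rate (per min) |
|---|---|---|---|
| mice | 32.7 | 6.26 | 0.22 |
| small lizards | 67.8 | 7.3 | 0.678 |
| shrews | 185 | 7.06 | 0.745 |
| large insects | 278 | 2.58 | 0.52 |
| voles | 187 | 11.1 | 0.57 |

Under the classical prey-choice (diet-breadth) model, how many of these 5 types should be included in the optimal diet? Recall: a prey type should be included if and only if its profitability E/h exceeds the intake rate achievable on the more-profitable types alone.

1

Rank by E/h (kJ/min): large insects 108, shrews 26.2, voles 16.8, small lizards 9.29, mice 5.22. Include each in turn until the next type's E/h falls below the running intake rate.
Rate on top 1: 61.74. shrews: 26.2 < 61.74 → exclude; stop.
Optimal diet: large insects — 1 of 5 types.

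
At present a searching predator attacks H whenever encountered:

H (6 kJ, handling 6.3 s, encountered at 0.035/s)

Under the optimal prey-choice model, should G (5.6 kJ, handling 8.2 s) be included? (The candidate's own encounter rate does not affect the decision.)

Yes

On H alone, R = ΣλE/(1+Σλh) = 0.21/1.22 = 0.1721 kJ/s.
Profitability of G: 5.6/8.2 = 0.6829 kJ/s.
Since 0.6829 > R, including G increases the long-run rate.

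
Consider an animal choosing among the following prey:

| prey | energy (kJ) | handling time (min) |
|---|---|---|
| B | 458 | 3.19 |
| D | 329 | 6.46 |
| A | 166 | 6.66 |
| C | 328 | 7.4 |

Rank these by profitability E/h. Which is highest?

B

In descending order of E/h:
B: 458/3.19 = 144 kJ/min
D: 329/6.46 = 50.9 kJ/min
C: 328/7.4 = 44.3 kJ/min
A: 166/6.66 = 24.9 kJ/min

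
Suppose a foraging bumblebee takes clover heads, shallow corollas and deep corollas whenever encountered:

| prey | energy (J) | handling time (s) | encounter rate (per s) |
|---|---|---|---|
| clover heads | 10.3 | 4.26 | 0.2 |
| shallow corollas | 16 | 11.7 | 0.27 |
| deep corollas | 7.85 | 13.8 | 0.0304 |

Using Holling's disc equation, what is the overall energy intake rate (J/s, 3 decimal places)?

Energy encountered per unit search time: 0.2×10.3 + 0.27×16 + 0.0304×7.85 = 6.619 J/s.
Handling time per unit search time: 0.2×4.26 + 0.27×11.7 + 0.0304×13.8 = 4.431.
Rate = 6.619/(1 + 4.431) = 1.219 J/s.

1.219 J/s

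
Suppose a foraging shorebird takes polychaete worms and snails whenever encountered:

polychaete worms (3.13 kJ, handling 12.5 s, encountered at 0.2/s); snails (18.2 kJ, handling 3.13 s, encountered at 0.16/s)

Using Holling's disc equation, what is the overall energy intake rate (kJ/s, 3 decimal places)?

0.884 kJ/s

R = (0.2×3.13 + 0.16×18.2) / (1 + 0.2×12.5 + 0.16×3.13) = 3.538/4.001 = 0.8843 kJ/s.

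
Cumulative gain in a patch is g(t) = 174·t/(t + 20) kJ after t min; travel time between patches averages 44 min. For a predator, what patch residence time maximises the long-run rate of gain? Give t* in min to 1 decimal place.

29.7 min

Maximise g(t)/(T+t): set derivative to zero → g'(t)(T+t) = g(t).
g'(t) = 174·20/(t + 20)². Setting 174·20/(t+20)² = 174t/[(t+20)(44+t)] gives 20(44+t) = t(t+20), so t² = 20×44 = 880.
t* = √880 = 29.66 min.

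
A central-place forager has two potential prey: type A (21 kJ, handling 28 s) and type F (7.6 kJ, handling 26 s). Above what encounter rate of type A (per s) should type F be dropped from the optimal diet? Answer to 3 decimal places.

The zero-one rule: include type F iff E₂/h₂ > λE₁/(1+λh₁). Equality gives the switch point.
λE₁h₂ = E₂ + λE₂h₁ ⇒ λ = E₂/(E₁h₂ − E₂h₁) = 7.6/(546 − 212.8) = 0.02281 per s.

0.023 per s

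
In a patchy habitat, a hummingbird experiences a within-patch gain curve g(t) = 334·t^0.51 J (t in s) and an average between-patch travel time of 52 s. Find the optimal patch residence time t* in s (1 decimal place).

Maximise g(t)/(T+t): set derivative to zero → g'(t)(T+t) = g(t).
g'(t) = 0.51·334·t^-0.49. Setting 0.51·334·t^-0.49 = 334·t^0.51/(52+t) gives 0.51(52+t) = t, so 0.49·t = 0.51×52.
t* = 0.51×52/0.49 = 54.12 s.

54.1 s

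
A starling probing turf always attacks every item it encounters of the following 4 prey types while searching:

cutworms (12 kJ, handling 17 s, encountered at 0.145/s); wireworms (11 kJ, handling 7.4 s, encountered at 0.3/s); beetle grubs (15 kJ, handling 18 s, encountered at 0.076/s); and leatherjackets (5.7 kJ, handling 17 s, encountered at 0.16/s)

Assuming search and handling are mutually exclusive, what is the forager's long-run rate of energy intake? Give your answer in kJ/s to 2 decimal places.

0.73 kJ/s

R = Σλ_iE_i / (1 + Σλ_ih_i)
Numerator: 0.145×12 + 0.3×11 + 0.076×15 + 0.16×5.7 = 7.092
Denominator: 1 + 0.145×17 + 0.3×7.4 + 0.076×18 + 0.16×17 = 9.773
R = 7.092/9.773 = 0.7257 kJ/s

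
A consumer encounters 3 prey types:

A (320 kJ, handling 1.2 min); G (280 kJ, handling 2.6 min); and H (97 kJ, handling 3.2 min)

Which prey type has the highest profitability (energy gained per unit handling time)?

A

In descending order of E/h:
A: 320/1.2 = 267 kJ/min
G: 280/2.6 = 108 kJ/min
H: 97/3.2 = 30.3 kJ/min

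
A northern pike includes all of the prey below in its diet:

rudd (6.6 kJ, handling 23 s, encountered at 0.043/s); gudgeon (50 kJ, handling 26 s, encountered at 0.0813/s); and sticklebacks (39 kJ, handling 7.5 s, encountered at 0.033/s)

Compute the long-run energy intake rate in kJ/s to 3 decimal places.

R = Σλ_iE_i / (1 + Σλ_ih_i)
Numerator: 0.043×6.6 + 0.0813×50 + 0.033×39 = 5.636
Denominator: 1 + 0.043×23 + 0.0813×26 + 0.033×7.5 = 4.35
R = 5.636/4.35 = 1.295 kJ/s

1.295 kJ/s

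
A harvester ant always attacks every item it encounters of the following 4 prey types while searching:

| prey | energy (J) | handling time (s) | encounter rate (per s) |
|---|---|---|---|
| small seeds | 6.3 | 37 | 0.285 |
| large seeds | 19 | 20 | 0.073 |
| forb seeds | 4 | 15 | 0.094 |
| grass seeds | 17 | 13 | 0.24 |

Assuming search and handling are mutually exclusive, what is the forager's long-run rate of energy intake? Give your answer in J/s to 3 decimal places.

Energy encountered per unit search time: 0.285×6.3 + 0.073×19 + 0.094×4 + 0.24×17 = 7.638 J/s.
Handling time per unit search time: 0.285×37 + 0.073×20 + 0.094×15 + 0.24×13 = 16.54.
Rate = 7.638/(1 + 16.54) = 0.4356 J/s.

0.436 J/s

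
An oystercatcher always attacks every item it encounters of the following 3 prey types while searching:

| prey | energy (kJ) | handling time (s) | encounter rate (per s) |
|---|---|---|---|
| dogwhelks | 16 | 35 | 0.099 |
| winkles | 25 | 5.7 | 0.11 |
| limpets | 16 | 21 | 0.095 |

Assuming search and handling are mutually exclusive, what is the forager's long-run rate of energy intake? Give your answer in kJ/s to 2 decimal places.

0.83 kJ/s

R = (0.099×16 + 0.11×25 + 0.095×16) / (1 + 0.099×35 + 0.11×5.7 + 0.095×21) = 5.854/7.087 = 0.826 kJ/s.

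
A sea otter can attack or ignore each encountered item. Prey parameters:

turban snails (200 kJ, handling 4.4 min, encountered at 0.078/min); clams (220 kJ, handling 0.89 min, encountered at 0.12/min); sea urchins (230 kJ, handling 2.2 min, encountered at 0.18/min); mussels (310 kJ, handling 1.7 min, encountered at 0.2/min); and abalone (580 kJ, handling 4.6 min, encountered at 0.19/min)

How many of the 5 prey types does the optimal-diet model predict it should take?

E/h in descending order: clams 247, mussels 182, abalone 126, sea urchins 105, turban snails 45.5 kJ/min. The optimal diet is the largest prefix of this list for which every included type satisfies E_i/h_i > R on the types above it.
Rate on top 1: 23.85. mussels: 182 > 23.85 → include.
Rate on top 2: 61.1. abalone: 126 > 61.1 → include.
Rate on top 3: 85.57. sea urchins: 105 > 85.57 → include.
Rate on top 4: 88.34. turban snails: 45.5 < 88.34 → exclude; stop.
Optimal diet: clams, mussels, abalone, sea urchins — 4 of 5 types.

4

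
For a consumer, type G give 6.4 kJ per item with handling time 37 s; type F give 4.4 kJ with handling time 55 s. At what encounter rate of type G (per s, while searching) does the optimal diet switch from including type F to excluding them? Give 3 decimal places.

0.023 per s

The zero-one rule: include type F iff E₂/h₂ > λE₁/(1+λh₁). Equality gives the switch point.
λE₁h₂ = E₂ + λE₂h₁ ⇒ λ = E₂/(E₁h₂ − E₂h₁) = 4.4/(352 − 162.8) = 0.02326 per s.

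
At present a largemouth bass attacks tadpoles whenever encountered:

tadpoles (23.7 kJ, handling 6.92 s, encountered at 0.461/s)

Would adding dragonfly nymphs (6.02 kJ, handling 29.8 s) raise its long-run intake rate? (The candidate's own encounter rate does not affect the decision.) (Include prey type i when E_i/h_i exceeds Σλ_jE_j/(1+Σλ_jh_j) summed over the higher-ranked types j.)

No

Intake rate on the current diet: R = (0.461×23.7) / (1 + 0.461×6.92) = 10.93/4.19 = 2.607 kJ/s.
dragonfly nymphs: E/h = 6.02/29.8 = 0.202 kJ/s.
0.202 < 2.607, so adding dragonfly nymphs would lower the average — exclude it.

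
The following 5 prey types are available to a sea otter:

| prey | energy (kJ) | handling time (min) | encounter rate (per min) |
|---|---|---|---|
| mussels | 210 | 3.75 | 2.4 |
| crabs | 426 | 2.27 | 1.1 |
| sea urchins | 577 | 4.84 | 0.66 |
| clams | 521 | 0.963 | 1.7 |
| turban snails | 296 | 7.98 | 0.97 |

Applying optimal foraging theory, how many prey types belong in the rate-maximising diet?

Rank by E/h (kJ/min): clams 541, crabs 188, sea urchins 119, mussels 56, turban snails 37.1. Include each in turn until the next type's E/h falls below the running intake rate.
Rate on top 1: 335.9. crabs: 188 < 335.9 → exclude; stop.
Optimal diet: clams — 1 of 5 types.

1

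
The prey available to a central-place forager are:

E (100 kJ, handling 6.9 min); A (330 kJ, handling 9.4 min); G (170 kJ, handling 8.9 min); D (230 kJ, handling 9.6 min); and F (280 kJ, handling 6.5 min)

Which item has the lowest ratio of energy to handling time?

In descending order of E/h:
F: 280/6.5 = 43.1 kJ/min
A: 330/9.4 = 35.1 kJ/min
D: 230/9.6 = 24 kJ/min
G: 170/8.9 = 19.1 kJ/min
E: 100/6.9 = 14.5 kJ/min

E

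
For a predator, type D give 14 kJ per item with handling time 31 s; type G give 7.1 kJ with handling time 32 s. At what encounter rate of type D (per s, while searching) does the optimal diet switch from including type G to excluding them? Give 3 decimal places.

Drop type G once their profitability E₂/h₂ falls below the rate achievable on type D alone: E₂/h₂ = λE₁/(1 + λh₁).
Solve for λ: λE₁h₂ = E₂(1 + λh₁) → λ(E₁h₂ − E₂h₁) = E₂ → λ = E₂/(E₁h₂ − E₂h₁).
λ = 7.1/(14×32 − 7.1×31) = 7.1/227.9 = 0.03115 per s.

0.031 per s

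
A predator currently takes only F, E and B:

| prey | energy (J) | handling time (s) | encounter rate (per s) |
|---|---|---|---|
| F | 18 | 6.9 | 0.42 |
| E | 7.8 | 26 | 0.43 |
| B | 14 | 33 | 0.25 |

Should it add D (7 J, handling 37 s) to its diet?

On F, E and B alone, R = ΣλE/(1+Σλh) = 14.41/23.33 = 0.6179 J/s.
D: E/h = 7/37 = 0.1892 J/s.
Since 0.1892 < R, time spent handling D is better spent searching.

No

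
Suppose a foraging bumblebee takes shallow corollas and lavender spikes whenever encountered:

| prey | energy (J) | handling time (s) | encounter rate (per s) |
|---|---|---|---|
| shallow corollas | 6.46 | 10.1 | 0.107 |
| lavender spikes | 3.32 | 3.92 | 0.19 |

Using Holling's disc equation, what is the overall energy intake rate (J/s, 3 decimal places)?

0.468 J/s

R = (0.107×6.46 + 0.19×3.32) / (1 + 0.107×10.1 + 0.19×3.92) = 1.322/2.825 = 0.4679 J/s.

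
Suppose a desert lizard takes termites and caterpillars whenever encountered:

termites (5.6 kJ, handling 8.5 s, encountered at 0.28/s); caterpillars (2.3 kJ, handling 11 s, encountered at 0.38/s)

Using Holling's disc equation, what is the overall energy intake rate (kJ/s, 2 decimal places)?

R = (0.28×5.6 + 0.38×2.3) / (1 + 0.28×8.5 + 0.38×11) = 2.442/7.56 = 0.323 kJ/s.

0.32 kJ/s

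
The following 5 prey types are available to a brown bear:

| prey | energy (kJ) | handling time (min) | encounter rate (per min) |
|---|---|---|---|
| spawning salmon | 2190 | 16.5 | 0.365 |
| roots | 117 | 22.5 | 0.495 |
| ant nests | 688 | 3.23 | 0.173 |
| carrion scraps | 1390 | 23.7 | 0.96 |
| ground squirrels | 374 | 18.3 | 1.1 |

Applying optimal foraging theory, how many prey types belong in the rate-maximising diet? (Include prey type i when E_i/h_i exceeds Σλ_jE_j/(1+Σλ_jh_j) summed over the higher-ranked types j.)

Rank by E/h (kJ/min): ant nests 213, spawning salmon 133, carrion scraps 58.6, ground squirrels 20.4, roots 5.2. Include each in turn until the next type's E/h falls below the running intake rate.
Rate on top 1: 76.36. spawning salmon: 133 > 76.36 → include.
Rate on top 2: 121.1. carrion scraps: 58.6 < 121.1 → exclude; stop.
Optimal diet: ant nests, spawning salmon — 2 of 5 types.

2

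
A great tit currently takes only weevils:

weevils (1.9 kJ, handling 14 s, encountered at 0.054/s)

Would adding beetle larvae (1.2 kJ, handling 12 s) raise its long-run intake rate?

Yes

Intake rate on the current diet: R = (0.054×1.9) / (1 + 0.054×14) = 0.1026/1.756 = 0.05843 kJ/s.
Profitability of beetle larvae: 1.2/12 = 0.1 kJ/s.
0.1 > 0.05843, so adding beetle larvae raises the average — include it.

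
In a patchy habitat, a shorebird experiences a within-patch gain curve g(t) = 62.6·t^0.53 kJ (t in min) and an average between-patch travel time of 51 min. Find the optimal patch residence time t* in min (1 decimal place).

Maximise g(t)/(T+t): set derivative to zero → g'(t)(T+t) = g(t).
g'(t) = 0.53·62.6·t^-0.47. Setting 0.53·62.6·t^-0.47 = 62.6·t^0.53/(51+t) gives 0.53(51+t) = t, so 0.47·t = 0.53×51.
t* = 0.53×51/0.47 = 57.51 min.

57.5 min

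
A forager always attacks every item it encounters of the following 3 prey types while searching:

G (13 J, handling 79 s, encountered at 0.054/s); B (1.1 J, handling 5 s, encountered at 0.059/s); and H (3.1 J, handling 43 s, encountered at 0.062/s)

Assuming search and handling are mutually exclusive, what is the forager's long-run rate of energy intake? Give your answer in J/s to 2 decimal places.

0.12 J/s

R = Σλ_iE_i / (1 + Σλ_ih_i)
Numerator: 0.054×13 + 0.059×1.1 + 0.062×3.1 = 0.9591
Denominator: 1 + 0.054×79 + 0.059×5 + 0.062×43 = 8.227
R = 0.9591/8.227 = 0.1166 J/s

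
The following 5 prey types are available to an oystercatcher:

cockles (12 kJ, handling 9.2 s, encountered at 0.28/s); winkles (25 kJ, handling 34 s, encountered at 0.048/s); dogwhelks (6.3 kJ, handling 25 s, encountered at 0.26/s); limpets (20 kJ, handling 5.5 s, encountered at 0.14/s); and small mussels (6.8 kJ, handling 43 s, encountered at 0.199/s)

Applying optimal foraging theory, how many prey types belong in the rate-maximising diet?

1

Rank by E/h (kJ/s): limpets 3.64, cockles 1.3, winkles 0.735, dogwhelks 0.252, small mussels 0.158. Include each in turn until the next type's E/h falls below the running intake rate.
Rate on top 1: 1.582. cockles: 1.3 < 1.582 → exclude; stop.
Optimal diet: limpets — 1 of 5 types.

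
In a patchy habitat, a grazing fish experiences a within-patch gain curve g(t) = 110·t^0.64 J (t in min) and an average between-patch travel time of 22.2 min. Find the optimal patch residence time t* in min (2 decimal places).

39.47 min

Maximise g(t)/(T+t): set derivative to zero → g'(t)(T+t) = g(t).
g'(t) = 0.64·110·t^-0.36. Setting 0.64·110·t^-0.36 = 110·t^0.64/(22.2+t) gives 0.64(22.2+t) = t, so 0.36·t = 0.64×22.2.
t* = 0.64×22.2/0.36 = 39.47 min.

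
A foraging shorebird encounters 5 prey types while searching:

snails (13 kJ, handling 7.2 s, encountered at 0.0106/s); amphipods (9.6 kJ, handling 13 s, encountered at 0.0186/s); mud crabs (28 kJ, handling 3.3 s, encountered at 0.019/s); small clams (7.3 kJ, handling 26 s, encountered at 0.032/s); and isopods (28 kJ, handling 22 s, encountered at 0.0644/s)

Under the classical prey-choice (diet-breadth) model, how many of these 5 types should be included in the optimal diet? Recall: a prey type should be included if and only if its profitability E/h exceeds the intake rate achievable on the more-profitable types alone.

Profitabilities (E/h, kJ/s): mud crabs 8.48, snails 1.81, isopods 1.27, amphipods 0.738, small clams 0.281. Add prey in this order while the next type's profitability exceeds the intake rate on those already taken.
Rate on top 1: 0.5006. snails: 1.81 > 0.5006 → include.
Rate on top 2: 0.588. isopods: 1.27 > 0.588 → include.
Rate on top 3: 0.9676. amphipods: 0.738 < 0.9676 → exclude; stop.
Optimal diet: mud crabs, snails, isopods — 3 of 5 types.

3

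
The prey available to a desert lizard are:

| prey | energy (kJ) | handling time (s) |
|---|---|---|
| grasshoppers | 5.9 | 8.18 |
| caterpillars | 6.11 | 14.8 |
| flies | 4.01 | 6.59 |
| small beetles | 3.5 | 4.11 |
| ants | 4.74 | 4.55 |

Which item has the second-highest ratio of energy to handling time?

small beetles

Profitability E/h (kJ/s): grasshoppers = 5.9/8.18 = 0.721, caterpillars = 6.11/14.8 = 0.413, flies = 4.01/6.59 = 0.608, small beetles = 3.5/4.11 = 0.852, ants = 4.74/4.55 = 1.04.
Ranked: ants > small beetles > grasshoppers > flies > caterpillars.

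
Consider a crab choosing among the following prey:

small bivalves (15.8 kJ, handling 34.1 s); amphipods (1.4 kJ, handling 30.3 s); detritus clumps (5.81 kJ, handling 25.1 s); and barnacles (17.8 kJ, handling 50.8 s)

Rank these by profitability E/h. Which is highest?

In descending order of E/h:
small bivalves: 15.8/34.1 = 0.463 kJ/s
barnacles: 17.8/50.8 = 0.35 kJ/s
detritus clumps: 5.81/25.1 = 0.231 kJ/s
amphipods: 1.4/30.3 = 0.0462 kJ/s

small bivalves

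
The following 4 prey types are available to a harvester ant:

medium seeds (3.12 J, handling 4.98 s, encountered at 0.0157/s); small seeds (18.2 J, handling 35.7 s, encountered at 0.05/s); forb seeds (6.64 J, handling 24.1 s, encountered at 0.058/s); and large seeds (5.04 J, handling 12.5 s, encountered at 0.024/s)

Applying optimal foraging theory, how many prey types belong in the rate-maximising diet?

3

E/h in descending order: medium seeds 0.627, small seeds 0.51, large seeds 0.403, forb seeds 0.276 J/s. The optimal diet is the largest prefix of this list for which every included type satisfies E_i/h_i > R on the types above it.
Rate on top 1: 0.04543. small seeds: 0.51 > 0.04543 → include.
Rate on top 2: 0.3349. large seeds: 0.403 > 0.3349 → include.
Rate on top 3: 0.3414. forb seeds: 0.276 < 0.3414 → exclude; stop.
Optimal diet: medium seeds, small seeds, large seeds — 3 of 4 types.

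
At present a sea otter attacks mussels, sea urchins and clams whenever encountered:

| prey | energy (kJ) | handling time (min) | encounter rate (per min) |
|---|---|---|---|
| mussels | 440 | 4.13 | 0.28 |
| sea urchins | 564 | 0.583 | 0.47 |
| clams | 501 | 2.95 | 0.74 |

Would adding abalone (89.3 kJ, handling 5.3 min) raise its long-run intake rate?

No

Current rate: (0.28×440 + 0.47×564 + 0.74×501)/(1 + 0.28×4.13 + 0.47×0.583 + 0.74×2.95) = 164.5 kJ/min.
Profitability of abalone: 89.3/5.3 = 16.85 kJ/min.
16.85 < 164.5, so adding abalone would lower the average — exclude it.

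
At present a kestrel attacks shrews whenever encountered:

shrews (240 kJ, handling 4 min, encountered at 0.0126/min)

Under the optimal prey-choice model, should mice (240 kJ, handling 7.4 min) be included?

Yes

On shrews alone, R = ΣλE/(1+Σλh) = 3.024/1.05 = 2.879 kJ/min.
Profitability of mice: 240/7.4 = 32.43 kJ/min.
Since 32.43 > R, including mice increases the long-run rate.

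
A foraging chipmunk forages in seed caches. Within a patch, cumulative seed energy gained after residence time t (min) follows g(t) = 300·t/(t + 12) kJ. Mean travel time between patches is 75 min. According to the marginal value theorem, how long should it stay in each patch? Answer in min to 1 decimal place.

30.0 min

Maximise g(t)/(T+t): set derivative to zero → g'(t)(T+t) = g(t).
g'(t) = 300·12/(t + 12)². Setting 300·12/(t+12)² = 300t/[(t+12)(75+t)] gives 12(75+t) = t(t+12), so t² = 12×75 = 900.
t* = √900 = 30 min.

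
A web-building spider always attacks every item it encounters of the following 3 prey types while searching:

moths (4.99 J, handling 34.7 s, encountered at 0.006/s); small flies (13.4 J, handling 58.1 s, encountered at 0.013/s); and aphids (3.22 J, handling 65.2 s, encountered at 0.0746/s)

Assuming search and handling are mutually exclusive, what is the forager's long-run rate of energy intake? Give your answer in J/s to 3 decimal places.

0.065 J/s

Energy encountered per unit search time: 0.006×4.99 + 0.013×13.4 + 0.0746×3.22 = 0.4444 J/s.
Handling time per unit search time: 0.006×34.7 + 0.013×58.1 + 0.0746×65.2 = 5.827.
Rate = 0.4444/(1 + 5.827) = 0.06508 J/s.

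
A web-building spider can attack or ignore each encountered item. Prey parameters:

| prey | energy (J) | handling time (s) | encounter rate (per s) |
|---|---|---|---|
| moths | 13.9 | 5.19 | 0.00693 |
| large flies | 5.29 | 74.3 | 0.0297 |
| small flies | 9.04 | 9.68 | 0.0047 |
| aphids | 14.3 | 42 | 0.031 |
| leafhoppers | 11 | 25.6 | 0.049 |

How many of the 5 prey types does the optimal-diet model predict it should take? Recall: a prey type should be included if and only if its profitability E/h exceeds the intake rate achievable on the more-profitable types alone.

Profitabilities (E/h, J/s): moths 2.68, small flies 0.934, leafhoppers 0.43, aphids 0.34, large flies 0.0712. Add prey in this order while the next type's profitability exceeds the intake rate on those already taken.
Rate on top 1: 0.09298. small flies: 0.934 > 0.09298 → include.
Rate on top 2: 0.1284. leafhoppers: 0.43 > 0.1284 → include.
Rate on top 3: 0.2902. aphids: 0.34 > 0.2902 → include.
Rate on top 4: 0.3082. large flies: 0.0712 < 0.3082 → exclude; stop.
Optimal diet: moths, small flies, leafhoppers, aphids — 4 of 5 types.

4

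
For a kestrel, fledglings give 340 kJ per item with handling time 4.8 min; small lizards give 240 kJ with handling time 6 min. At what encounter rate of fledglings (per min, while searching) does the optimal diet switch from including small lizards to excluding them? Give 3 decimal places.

0.270 per min

The zero-one rule: include small lizards iff E₂/h₂ > λE₁/(1+λh₁). Equality gives the switch point.
λE₁h₂ = E₂ + λE₂h₁ ⇒ λ = E₂/(E₁h₂ − E₂h₁) = 240/(2040 − 1152) = 0.2703 per min.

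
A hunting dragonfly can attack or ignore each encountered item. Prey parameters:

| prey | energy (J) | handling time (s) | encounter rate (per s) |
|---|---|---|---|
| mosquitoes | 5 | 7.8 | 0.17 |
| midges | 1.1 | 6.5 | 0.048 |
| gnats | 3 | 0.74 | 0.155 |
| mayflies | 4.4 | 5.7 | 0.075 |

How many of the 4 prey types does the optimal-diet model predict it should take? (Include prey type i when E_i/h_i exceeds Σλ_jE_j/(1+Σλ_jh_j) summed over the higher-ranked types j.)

Rank by E/h (J/s): gnats 4.05, mayflies 0.772, mosquitoes 0.641, midges 0.169. Include each in turn until the next type's E/h falls below the running intake rate.
Rate on top 1: 0.4172. mayflies: 0.772 > 0.4172 → include.
Rate on top 2: 0.5155. mosquitoes: 0.641 > 0.5155 → include.
Rate on top 3: 0.5735. midges: 0.169 < 0.5735 → exclude; stop.
Optimal diet: gnats, mayflies, mosquitoes — 3 of 4 types.

3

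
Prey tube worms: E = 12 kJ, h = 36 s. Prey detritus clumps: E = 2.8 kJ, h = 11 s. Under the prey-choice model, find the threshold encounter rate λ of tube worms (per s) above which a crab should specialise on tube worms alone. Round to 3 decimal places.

Drop detritus clumps once their profitability E₂/h₂ falls below the rate achievable on tube worms alone: E₂/h₂ = λE₁/(1 + λh₁).
Solve for λ: λE₁h₂ = E₂(1 + λh₁) → λ(E₁h₂ − E₂h₁) = E₂ → λ = E₂/(E₁h₂ − E₂h₁).
λ = 2.8/(12×11 − 2.8×36) = 2.8/31.2 = 0.08974 per s.

0.090 per s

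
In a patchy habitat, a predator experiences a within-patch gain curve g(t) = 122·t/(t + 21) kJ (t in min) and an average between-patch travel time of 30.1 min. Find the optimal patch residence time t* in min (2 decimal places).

Maximise g(t)/(T+t): set derivative to zero → g'(t)(T+t) = g(t).
g'(t) = 122·21/(t + 21)². Setting 122·21/(t+21)² = 122t/[(t+21)(30.1+t)] gives 21(30.1+t) = t(t+21), so t² = 21×30.1 = 632.1.
t* = √632.1 = 25.14 min.

25.14 min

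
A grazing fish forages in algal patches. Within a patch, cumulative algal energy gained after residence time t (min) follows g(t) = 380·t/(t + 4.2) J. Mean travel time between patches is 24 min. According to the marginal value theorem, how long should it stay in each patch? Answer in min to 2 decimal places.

Optimal t* satisfies g'(t*) = g(t*)/(T + t*).
g'(t) = 380·4.2/(t + 4.2)². Setting 380·4.2/(t+4.2)² = 380t/[(t+4.2)(24+t)] gives 4.2(24+t) = t(t+4.2), so t² = 4.2×24 = 100.8.
t* = √100.8 = 10.04 min.

10.04 min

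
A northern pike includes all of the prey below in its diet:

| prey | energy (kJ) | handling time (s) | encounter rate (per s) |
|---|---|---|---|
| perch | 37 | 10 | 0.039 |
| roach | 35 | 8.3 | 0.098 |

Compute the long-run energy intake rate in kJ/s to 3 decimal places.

R = Σλ_iE_i / (1 + Σλ_ih_i)
Numerator: 0.039×37 + 0.098×35 = 4.873
Denominator: 1 + 0.039×10 + 0.098×8.3 = 2.203
R = 4.873/2.203 = 2.212 kJ/s

2.212 kJ/s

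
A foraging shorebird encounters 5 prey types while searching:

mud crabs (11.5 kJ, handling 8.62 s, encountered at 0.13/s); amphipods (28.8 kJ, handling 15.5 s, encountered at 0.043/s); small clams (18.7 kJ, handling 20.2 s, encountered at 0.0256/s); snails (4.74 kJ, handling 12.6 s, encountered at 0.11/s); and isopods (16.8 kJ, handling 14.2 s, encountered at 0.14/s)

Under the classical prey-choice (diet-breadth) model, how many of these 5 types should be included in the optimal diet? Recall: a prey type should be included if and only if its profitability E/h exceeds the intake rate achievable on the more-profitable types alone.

E/h in descending order: amphipods 1.86, mud crabs 1.33, isopods 1.18, small clams 0.926, snails 0.376 kJ/s. The optimal diet is the largest prefix of this list for which every included type satisfies E_i/h_i > R on the types above it.
Rate on top 1: 0.7431. mud crabs: 1.33 > 0.7431 → include.
Rate on top 2: 0.9807. isopods: 1.18 > 0.9807 → include.
Rate on top 3: 1.065. small clams: 0.926 < 1.065 → exclude; stop.
Optimal diet: amphipods, mud crabs, isopods — 3 of 5 types.

3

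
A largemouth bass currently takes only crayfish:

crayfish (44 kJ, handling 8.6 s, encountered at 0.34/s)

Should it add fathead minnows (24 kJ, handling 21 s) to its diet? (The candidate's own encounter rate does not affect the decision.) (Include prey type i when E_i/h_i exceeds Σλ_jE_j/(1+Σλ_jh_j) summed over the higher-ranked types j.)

On crayfish alone, R = ΣλE/(1+Σλh) = 14.96/3.924 = 3.812 kJ/s.
fathead minnows: E/h = 24/21 = 1.143 kJ/s.
1.143 < 3.812, so adding fathead minnows would lower the average — exclude it.

No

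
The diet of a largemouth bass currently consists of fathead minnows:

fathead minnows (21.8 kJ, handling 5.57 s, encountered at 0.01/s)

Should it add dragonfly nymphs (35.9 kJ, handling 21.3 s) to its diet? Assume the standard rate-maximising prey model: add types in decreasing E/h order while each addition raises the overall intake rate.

Yes

On fathead minnows alone, R = ΣλE/(1+Σλh) = 0.218/1.056 = 0.2065 kJ/s.
Profitability of dragonfly nymphs: 35.9/21.3 = 1.685 kJ/s.
1.685 > 0.2065, so adding dragonfly nymphs raises the average — include it.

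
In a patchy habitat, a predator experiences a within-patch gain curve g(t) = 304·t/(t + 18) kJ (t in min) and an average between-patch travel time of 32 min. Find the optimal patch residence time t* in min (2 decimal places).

24.00 min

Optimal t* satisfies g'(t*) = g(t*)/(T + t*).
g'(t) = 304·18/(t + 18)². Setting 304·18/(t+18)² = 304t/[(t+18)(32+t)] gives 18(32+t) = t(t+18), so t² = 18×32 = 576.
t* = √576 = 24 min.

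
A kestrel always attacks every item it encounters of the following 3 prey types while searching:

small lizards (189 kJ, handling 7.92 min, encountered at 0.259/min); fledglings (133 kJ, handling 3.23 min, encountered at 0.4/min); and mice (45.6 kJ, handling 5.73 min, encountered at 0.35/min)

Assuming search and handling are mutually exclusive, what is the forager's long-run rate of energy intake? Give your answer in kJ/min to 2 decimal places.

R = (0.259×189 + 0.4×133 + 0.35×45.6) / (1 + 0.259×7.92 + 0.4×3.23 + 0.35×5.73) = 118.1/6.349 = 18.6 kJ/min.

18.60 kJ/min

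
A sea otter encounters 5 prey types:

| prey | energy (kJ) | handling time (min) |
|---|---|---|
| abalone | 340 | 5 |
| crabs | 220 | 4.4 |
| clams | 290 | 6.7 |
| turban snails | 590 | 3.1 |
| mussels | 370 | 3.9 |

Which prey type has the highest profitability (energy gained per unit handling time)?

turban snails

Profitability E/h (kJ/min): abalone = 340/5 = 68, crabs = 220/4.4 = 50, clams = 290/6.7 = 43.3, turban snails = 590/3.1 = 190, mussels = 370/3.9 = 94.9.
Ranked: turban snails > mussels > abalone > crabs > clams.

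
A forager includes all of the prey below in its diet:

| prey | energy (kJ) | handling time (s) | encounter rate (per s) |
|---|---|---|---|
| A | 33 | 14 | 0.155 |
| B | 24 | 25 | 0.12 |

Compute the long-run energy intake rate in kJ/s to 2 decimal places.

R = Σλ_iE_i / (1 + Σλ_ih_i)
Numerator: 0.155×33 + 0.12×24 = 7.995
Denominator: 1 + 0.155×14 + 0.12×25 = 6.17
R = 7.995/6.17 = 1.296 kJ/s

1.30 kJ/s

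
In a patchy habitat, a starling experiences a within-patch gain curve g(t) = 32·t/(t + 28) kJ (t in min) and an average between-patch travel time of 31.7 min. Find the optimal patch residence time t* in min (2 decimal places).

29.79 min

By the marginal value theorem, leave when the instantaneous gain rate g'(t) equals the habitat-wide average g(t)/(T + t).
g'(t) = 32·28/(t + 28)². Setting 32·28/(t+28)² = 32t/[(t+28)(31.7+t)] gives 28(31.7+t) = t(t+28), so t² = 28×31.7 = 887.6.
t* = √887.6 = 29.79 min.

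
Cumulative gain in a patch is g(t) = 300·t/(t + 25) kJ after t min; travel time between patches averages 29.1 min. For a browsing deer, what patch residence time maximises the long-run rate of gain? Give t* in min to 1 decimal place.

27.0 min

By the marginal value theorem, leave when the instantaneous gain rate g'(t) equals the habitat-wide average g(t)/(T + t).
g'(t) = 300·25/(t + 25)². Setting 300·25/(t+25)² = 300t/[(t+25)(29.1+t)] gives 25(29.1+t) = t(t+25), so t² = 25×29.1 = 727.5.
t* = √727.5 = 26.97 min.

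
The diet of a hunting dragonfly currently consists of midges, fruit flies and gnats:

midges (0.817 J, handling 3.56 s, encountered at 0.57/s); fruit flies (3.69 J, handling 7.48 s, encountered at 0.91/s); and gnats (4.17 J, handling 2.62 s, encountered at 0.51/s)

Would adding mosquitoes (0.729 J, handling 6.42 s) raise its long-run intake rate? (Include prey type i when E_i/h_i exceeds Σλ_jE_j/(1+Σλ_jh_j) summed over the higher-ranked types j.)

No

Current rate: (0.57×0.817 + 0.91×3.69 + 0.51×4.17)/(1 + 0.57×3.56 + 0.91×7.48 + 0.51×2.62) = 0.5326 J/s.
Profitability of mosquitoes: 0.729/6.42 = 0.1136 J/s.
Since 0.1136 < R, time spent handling mosquitoes is better spent searching.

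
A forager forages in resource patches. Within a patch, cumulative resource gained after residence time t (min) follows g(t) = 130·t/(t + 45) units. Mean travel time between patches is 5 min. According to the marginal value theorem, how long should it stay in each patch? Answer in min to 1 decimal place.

15.0 min

By the marginal value theorem, leave when the instantaneous gain rate g'(t) equals the habitat-wide average g(t)/(T + t).
g'(t) = 130·45/(t + 45)². Setting 130·45/(t+45)² = 130t/[(t+45)(5+t)] gives 45(5+t) = t(t+45), so t² = 45×5 = 225.
t* = √225 = 15 min.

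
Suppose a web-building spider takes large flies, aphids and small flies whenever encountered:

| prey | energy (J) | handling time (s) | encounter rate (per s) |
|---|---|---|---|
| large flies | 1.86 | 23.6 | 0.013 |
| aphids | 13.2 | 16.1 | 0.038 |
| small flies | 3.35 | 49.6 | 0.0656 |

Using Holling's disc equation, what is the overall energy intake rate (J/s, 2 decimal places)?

0.14 J/s

R = (0.013×1.86 + 0.038×13.2 + 0.0656×3.35) / (1 + 0.013×23.6 + 0.038×16.1 + 0.0656×49.6) = 0.7455/5.172 = 0.1441 J/s.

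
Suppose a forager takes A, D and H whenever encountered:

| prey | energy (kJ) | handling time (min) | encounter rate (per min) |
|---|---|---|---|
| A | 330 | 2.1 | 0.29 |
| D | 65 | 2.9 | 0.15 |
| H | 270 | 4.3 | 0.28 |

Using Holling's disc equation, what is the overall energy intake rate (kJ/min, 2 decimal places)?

55.74 kJ/min

Energy encountered per unit search time: 0.29×330 + 0.15×65 + 0.28×270 = 181.1 kJ/min.
Handling time per unit search time: 0.29×2.1 + 0.15×2.9 + 0.28×4.3 = 2.248.
Rate = 181.1/(1 + 2.248) = 55.74 kJ/min.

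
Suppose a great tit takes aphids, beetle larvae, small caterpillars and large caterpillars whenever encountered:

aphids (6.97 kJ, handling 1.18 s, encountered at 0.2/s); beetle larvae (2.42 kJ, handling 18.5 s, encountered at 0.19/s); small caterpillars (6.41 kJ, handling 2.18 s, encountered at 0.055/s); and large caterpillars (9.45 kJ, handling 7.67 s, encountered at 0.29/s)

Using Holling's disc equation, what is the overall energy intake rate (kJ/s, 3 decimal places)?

R = (0.2×6.97 + 0.19×2.42 + 0.055×6.41 + 0.29×9.45) / (1 + 0.2×1.18 + 0.19×18.5 + 0.055×2.18 + 0.29×7.67) = 4.947/7.095 = 0.6972 kJ/s.

0.697 kJ/s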